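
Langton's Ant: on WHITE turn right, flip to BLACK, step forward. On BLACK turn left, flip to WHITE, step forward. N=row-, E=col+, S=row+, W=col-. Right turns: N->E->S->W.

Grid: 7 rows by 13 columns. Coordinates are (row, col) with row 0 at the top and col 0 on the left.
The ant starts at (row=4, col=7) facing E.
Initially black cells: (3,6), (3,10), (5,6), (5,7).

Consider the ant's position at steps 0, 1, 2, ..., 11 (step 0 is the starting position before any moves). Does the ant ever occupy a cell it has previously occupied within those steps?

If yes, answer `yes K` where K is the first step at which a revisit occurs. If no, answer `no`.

Step 1: on WHITE (4,7): turn R to S, flip to black, move to (5,7). |black|=5 — new cell
Step 2: on BLACK (5,7): turn L to E, flip to white, move to (5,8). |black|=4 — new cell
Step 3: on WHITE (5,8): turn R to S, flip to black, move to (6,8). |black|=5 — new cell
Step 4: on WHITE (6,8): turn R to W, flip to black, move to (6,7). |black|=6 — new cell
Step 5: on WHITE (6,7): turn R to N, flip to black, move to (5,7). |black|=7 — REVISIT

Answer: yes 5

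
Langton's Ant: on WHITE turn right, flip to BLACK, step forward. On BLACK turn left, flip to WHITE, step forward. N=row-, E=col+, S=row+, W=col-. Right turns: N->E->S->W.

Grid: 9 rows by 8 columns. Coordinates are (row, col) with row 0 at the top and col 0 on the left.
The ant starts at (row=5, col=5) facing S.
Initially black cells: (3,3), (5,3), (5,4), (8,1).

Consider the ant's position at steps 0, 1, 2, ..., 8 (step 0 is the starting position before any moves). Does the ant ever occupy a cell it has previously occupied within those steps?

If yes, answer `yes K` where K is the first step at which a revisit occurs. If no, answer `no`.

Step 1: on WHITE (5,5): turn R to W, flip to black, move to (5,4). |black|=5 — new cell
Step 2: on BLACK (5,4): turn L to S, flip to white, move to (6,4). |black|=4 — new cell
Step 3: on WHITE (6,4): turn R to W, flip to black, move to (6,3). |black|=5 — new cell
Step 4: on WHITE (6,3): turn R to N, flip to black, move to (5,3). |black|=6 — new cell
Step 5: on BLACK (5,3): turn L to W, flip to white, move to (5,2). |black|=5 — new cell
Step 6: on WHITE (5,2): turn R to N, flip to black, move to (4,2). |black|=6 — new cell
Step 7: on WHITE (4,2): turn R to E, flip to black, move to (4,3). |black|=7 — new cell
Step 8: on WHITE (4,3): turn R to S, flip to black, move to (5,3). |black|=8 — REVISIT

Answer: yes 8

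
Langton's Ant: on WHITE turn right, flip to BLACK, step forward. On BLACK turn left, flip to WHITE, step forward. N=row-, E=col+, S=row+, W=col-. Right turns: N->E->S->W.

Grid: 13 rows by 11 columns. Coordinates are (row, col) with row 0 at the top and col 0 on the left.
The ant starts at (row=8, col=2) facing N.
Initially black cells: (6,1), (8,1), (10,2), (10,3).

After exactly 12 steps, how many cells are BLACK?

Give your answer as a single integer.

Answer: 8

Derivation:
Step 1: on WHITE (8,2): turn R to E, flip to black, move to (8,3). |black|=5
Step 2: on WHITE (8,3): turn R to S, flip to black, move to (9,3). |black|=6
Step 3: on WHITE (9,3): turn R to W, flip to black, move to (9,2). |black|=7
Step 4: on WHITE (9,2): turn R to N, flip to black, move to (8,2). |black|=8
Step 5: on BLACK (8,2): turn L to W, flip to white, move to (8,1). |black|=7
Step 6: on BLACK (8,1): turn L to S, flip to white, move to (9,1). |black|=6
Step 7: on WHITE (9,1): turn R to W, flip to black, move to (9,0). |black|=7
Step 8: on WHITE (9,0): turn R to N, flip to black, move to (8,0). |black|=8
Step 9: on WHITE (8,0): turn R to E, flip to black, move to (8,1). |black|=9
Step 10: on WHITE (8,1): turn R to S, flip to black, move to (9,1). |black|=10
Step 11: on BLACK (9,1): turn L to E, flip to white, move to (9,2). |black|=9
Step 12: on BLACK (9,2): turn L to N, flip to white, move to (8,2). |black|=8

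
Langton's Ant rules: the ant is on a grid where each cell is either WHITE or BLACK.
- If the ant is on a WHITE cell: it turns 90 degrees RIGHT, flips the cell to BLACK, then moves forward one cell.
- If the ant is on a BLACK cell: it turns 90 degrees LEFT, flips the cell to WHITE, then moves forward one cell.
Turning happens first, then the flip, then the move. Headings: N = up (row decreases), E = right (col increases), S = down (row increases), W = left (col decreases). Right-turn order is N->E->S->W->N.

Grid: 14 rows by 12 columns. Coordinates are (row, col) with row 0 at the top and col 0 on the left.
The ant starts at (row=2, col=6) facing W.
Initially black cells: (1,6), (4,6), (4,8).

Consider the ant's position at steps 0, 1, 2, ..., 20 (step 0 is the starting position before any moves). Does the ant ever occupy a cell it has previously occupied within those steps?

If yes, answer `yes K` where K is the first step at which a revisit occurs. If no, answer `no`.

Step 1: on WHITE (2,6): turn R to N, flip to black, move to (1,6). |black|=4 — new cell
Step 2: on BLACK (1,6): turn L to W, flip to white, move to (1,5). |black|=3 — new cell
Step 3: on WHITE (1,5): turn R to N, flip to black, move to (0,5). |black|=4 — new cell
Step 4: on WHITE (0,5): turn R to E, flip to black, move to (0,6). |black|=5 — new cell
Step 5: on WHITE (0,6): turn R to S, flip to black, move to (1,6). |black|=6 — REVISIT

Answer: yes 5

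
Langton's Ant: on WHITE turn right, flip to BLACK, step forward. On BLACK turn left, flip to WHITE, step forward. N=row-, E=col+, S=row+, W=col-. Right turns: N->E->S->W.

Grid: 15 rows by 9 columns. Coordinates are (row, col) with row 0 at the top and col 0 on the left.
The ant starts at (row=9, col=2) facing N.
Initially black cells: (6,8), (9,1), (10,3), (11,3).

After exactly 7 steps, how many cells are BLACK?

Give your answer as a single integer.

Step 1: on WHITE (9,2): turn R to E, flip to black, move to (9,3). |black|=5
Step 2: on WHITE (9,3): turn R to S, flip to black, move to (10,3). |black|=6
Step 3: on BLACK (10,3): turn L to E, flip to white, move to (10,4). |black|=5
Step 4: on WHITE (10,4): turn R to S, flip to black, move to (11,4). |black|=6
Step 5: on WHITE (11,4): turn R to W, flip to black, move to (11,3). |black|=7
Step 6: on BLACK (11,3): turn L to S, flip to white, move to (12,3). |black|=6
Step 7: on WHITE (12,3): turn R to W, flip to black, move to (12,2). |black|=7

Answer: 7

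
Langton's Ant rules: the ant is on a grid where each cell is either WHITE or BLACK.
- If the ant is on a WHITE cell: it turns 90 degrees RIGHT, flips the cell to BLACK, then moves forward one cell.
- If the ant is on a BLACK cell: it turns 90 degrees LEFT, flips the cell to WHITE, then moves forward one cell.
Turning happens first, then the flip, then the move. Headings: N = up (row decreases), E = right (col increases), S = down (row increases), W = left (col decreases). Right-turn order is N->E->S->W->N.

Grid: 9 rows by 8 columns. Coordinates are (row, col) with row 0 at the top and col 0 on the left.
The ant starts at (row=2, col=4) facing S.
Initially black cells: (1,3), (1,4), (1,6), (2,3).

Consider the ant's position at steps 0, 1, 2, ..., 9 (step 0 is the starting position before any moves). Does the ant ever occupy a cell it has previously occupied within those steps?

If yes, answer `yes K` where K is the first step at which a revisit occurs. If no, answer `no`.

Step 1: on WHITE (2,4): turn R to W, flip to black, move to (2,3). |black|=5 — new cell
Step 2: on BLACK (2,3): turn L to S, flip to white, move to (3,3). |black|=4 — new cell
Step 3: on WHITE (3,3): turn R to W, flip to black, move to (3,2). |black|=5 — new cell
Step 4: on WHITE (3,2): turn R to N, flip to black, move to (2,2). |black|=6 — new cell
Step 5: on WHITE (2,2): turn R to E, flip to black, move to (2,3). |black|=7 — REVISIT

Answer: yes 5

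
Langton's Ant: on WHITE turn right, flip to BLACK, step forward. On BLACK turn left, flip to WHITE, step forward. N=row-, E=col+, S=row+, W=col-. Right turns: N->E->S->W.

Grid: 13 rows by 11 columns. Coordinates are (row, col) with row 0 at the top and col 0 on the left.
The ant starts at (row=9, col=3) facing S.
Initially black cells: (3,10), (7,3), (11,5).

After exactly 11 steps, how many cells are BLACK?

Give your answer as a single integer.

Step 1: on WHITE (9,3): turn R to W, flip to black, move to (9,2). |black|=4
Step 2: on WHITE (9,2): turn R to N, flip to black, move to (8,2). |black|=5
Step 3: on WHITE (8,2): turn R to E, flip to black, move to (8,3). |black|=6
Step 4: on WHITE (8,3): turn R to S, flip to black, move to (9,3). |black|=7
Step 5: on BLACK (9,3): turn L to E, flip to white, move to (9,4). |black|=6
Step 6: on WHITE (9,4): turn R to S, flip to black, move to (10,4). |black|=7
Step 7: on WHITE (10,4): turn R to W, flip to black, move to (10,3). |black|=8
Step 8: on WHITE (10,3): turn R to N, flip to black, move to (9,3). |black|=9
Step 9: on WHITE (9,3): turn R to E, flip to black, move to (9,4). |black|=10
Step 10: on BLACK (9,4): turn L to N, flip to white, move to (8,4). |black|=9
Step 11: on WHITE (8,4): turn R to E, flip to black, move to (8,5). |black|=10

Answer: 10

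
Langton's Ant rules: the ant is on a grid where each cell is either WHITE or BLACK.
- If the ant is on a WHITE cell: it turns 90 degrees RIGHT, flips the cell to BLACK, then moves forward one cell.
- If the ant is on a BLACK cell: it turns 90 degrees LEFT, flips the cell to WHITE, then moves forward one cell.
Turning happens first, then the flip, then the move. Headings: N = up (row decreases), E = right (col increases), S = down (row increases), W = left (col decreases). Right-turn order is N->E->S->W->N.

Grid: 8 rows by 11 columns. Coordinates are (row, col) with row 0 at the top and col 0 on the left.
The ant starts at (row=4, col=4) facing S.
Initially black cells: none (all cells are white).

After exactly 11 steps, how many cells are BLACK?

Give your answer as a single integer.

Step 1: on WHITE (4,4): turn R to W, flip to black, move to (4,3). |black|=1
Step 2: on WHITE (4,3): turn R to N, flip to black, move to (3,3). |black|=2
Step 3: on WHITE (3,3): turn R to E, flip to black, move to (3,4). |black|=3
Step 4: on WHITE (3,4): turn R to S, flip to black, move to (4,4). |black|=4
Step 5: on BLACK (4,4): turn L to E, flip to white, move to (4,5). |black|=3
Step 6: on WHITE (4,5): turn R to S, flip to black, move to (5,5). |black|=4
Step 7: on WHITE (5,5): turn R to W, flip to black, move to (5,4). |black|=5
Step 8: on WHITE (5,4): turn R to N, flip to black, move to (4,4). |black|=6
Step 9: on WHITE (4,4): turn R to E, flip to black, move to (4,5). |black|=7
Step 10: on BLACK (4,5): turn L to N, flip to white, move to (3,5). |black|=6
Step 11: on WHITE (3,5): turn R to E, flip to black, move to (3,6). |black|=7

Answer: 7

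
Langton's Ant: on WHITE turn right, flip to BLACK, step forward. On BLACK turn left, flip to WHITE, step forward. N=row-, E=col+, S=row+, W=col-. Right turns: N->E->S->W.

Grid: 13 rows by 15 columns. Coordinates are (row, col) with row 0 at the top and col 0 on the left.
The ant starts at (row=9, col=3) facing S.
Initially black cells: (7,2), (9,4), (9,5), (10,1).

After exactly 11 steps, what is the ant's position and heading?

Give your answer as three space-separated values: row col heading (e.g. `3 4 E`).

Step 1: on WHITE (9,3): turn R to W, flip to black, move to (9,2). |black|=5
Step 2: on WHITE (9,2): turn R to N, flip to black, move to (8,2). |black|=6
Step 3: on WHITE (8,2): turn R to E, flip to black, move to (8,3). |black|=7
Step 4: on WHITE (8,3): turn R to S, flip to black, move to (9,3). |black|=8
Step 5: on BLACK (9,3): turn L to E, flip to white, move to (9,4). |black|=7
Step 6: on BLACK (9,4): turn L to N, flip to white, move to (8,4). |black|=6
Step 7: on WHITE (8,4): turn R to E, flip to black, move to (8,5). |black|=7
Step 8: on WHITE (8,5): turn R to S, flip to black, move to (9,5). |black|=8
Step 9: on BLACK (9,5): turn L to E, flip to white, move to (9,6). |black|=7
Step 10: on WHITE (9,6): turn R to S, flip to black, move to (10,6). |black|=8
Step 11: on WHITE (10,6): turn R to W, flip to black, move to (10,5). |black|=9

Answer: 10 5 W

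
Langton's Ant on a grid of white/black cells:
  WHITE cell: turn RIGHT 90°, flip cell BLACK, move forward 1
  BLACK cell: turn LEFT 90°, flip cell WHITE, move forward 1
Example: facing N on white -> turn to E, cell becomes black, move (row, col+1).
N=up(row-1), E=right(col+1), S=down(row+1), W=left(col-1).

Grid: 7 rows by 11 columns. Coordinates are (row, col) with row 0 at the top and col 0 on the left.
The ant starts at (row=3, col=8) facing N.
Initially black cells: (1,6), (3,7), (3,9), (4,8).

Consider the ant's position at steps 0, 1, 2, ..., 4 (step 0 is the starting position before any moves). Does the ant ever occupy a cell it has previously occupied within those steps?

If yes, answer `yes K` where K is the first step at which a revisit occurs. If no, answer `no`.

Step 1: on WHITE (3,8): turn R to E, flip to black, move to (3,9). |black|=5 — new cell
Step 2: on BLACK (3,9): turn L to N, flip to white, move to (2,9). |black|=4 — new cell
Step 3: on WHITE (2,9): turn R to E, flip to black, move to (2,10). |black|=5 — new cell
Step 4: on WHITE (2,10): turn R to S, flip to black, move to (3,10). |black|=6 — new cell
No revisit within 4 steps.

Answer: no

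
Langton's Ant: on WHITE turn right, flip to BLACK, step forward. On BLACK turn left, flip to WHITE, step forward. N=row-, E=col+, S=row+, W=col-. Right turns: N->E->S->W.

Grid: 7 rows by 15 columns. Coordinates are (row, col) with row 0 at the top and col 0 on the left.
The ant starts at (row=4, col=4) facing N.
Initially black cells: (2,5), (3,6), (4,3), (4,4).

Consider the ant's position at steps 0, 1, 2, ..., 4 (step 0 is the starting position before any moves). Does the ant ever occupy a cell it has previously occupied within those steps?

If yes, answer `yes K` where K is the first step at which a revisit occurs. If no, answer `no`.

Step 1: on BLACK (4,4): turn L to W, flip to white, move to (4,3). |black|=3 — new cell
Step 2: on BLACK (4,3): turn L to S, flip to white, move to (5,3). |black|=2 — new cell
Step 3: on WHITE (5,3): turn R to W, flip to black, move to (5,2). |black|=3 — new cell
Step 4: on WHITE (5,2): turn R to N, flip to black, move to (4,2). |black|=4 — new cell
No revisit within 4 steps.

Answer: no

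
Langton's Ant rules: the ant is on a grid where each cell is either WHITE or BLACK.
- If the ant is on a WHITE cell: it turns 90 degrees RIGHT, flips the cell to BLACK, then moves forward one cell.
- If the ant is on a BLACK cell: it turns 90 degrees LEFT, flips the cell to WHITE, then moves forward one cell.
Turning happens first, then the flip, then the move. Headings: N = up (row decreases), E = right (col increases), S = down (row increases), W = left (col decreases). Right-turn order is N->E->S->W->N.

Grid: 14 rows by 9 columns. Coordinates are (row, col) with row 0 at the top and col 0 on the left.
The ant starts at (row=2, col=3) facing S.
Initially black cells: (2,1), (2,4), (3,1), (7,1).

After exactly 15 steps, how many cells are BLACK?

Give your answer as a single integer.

Answer: 9

Derivation:
Step 1: on WHITE (2,3): turn R to W, flip to black, move to (2,2). |black|=5
Step 2: on WHITE (2,2): turn R to N, flip to black, move to (1,2). |black|=6
Step 3: on WHITE (1,2): turn R to E, flip to black, move to (1,3). |black|=7
Step 4: on WHITE (1,3): turn R to S, flip to black, move to (2,3). |black|=8
Step 5: on BLACK (2,3): turn L to E, flip to white, move to (2,4). |black|=7
Step 6: on BLACK (2,4): turn L to N, flip to white, move to (1,4). |black|=6
Step 7: on WHITE (1,4): turn R to E, flip to black, move to (1,5). |black|=7
Step 8: on WHITE (1,5): turn R to S, flip to black, move to (2,5). |black|=8
Step 9: on WHITE (2,5): turn R to W, flip to black, move to (2,4). |black|=9
Step 10: on WHITE (2,4): turn R to N, flip to black, move to (1,4). |black|=10
Step 11: on BLACK (1,4): turn L to W, flip to white, move to (1,3). |black|=9
Step 12: on BLACK (1,3): turn L to S, flip to white, move to (2,3). |black|=8
Step 13: on WHITE (2,3): turn R to W, flip to black, move to (2,2). |black|=9
Step 14: on BLACK (2,2): turn L to S, flip to white, move to (3,2). |black|=8
Step 15: on WHITE (3,2): turn R to W, flip to black, move to (3,1). |black|=9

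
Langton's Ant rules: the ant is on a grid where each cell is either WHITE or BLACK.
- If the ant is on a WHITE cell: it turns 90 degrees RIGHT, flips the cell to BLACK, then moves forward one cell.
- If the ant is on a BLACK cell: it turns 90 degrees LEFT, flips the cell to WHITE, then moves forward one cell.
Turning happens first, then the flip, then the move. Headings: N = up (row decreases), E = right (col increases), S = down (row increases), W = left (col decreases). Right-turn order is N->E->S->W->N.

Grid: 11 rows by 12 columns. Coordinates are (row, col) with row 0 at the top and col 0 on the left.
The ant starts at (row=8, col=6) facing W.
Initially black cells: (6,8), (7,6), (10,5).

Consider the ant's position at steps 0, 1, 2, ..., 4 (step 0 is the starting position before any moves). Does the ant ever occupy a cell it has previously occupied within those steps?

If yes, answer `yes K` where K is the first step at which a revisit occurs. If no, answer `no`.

Step 1: on WHITE (8,6): turn R to N, flip to black, move to (7,6). |black|=4 — new cell
Step 2: on BLACK (7,6): turn L to W, flip to white, move to (7,5). |black|=3 — new cell
Step 3: on WHITE (7,5): turn R to N, flip to black, move to (6,5). |black|=4 — new cell
Step 4: on WHITE (6,5): turn R to E, flip to black, move to (6,6). |black|=5 — new cell
No revisit within 4 steps.

Answer: no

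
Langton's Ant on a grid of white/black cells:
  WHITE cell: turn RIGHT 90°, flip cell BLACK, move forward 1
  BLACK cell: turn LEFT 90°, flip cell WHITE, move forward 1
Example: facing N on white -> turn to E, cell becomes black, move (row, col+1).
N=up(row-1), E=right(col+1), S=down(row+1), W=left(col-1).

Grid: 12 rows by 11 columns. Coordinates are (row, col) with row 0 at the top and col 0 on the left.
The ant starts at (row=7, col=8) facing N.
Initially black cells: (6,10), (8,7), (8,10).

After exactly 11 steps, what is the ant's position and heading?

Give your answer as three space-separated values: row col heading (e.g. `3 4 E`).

Answer: 8 8 E

Derivation:
Step 1: on WHITE (7,8): turn R to E, flip to black, move to (7,9). |black|=4
Step 2: on WHITE (7,9): turn R to S, flip to black, move to (8,9). |black|=5
Step 3: on WHITE (8,9): turn R to W, flip to black, move to (8,8). |black|=6
Step 4: on WHITE (8,8): turn R to N, flip to black, move to (7,8). |black|=7
Step 5: on BLACK (7,8): turn L to W, flip to white, move to (7,7). |black|=6
Step 6: on WHITE (7,7): turn R to N, flip to black, move to (6,7). |black|=7
Step 7: on WHITE (6,7): turn R to E, flip to black, move to (6,8). |black|=8
Step 8: on WHITE (6,8): turn R to S, flip to black, move to (7,8). |black|=9
Step 9: on WHITE (7,8): turn R to W, flip to black, move to (7,7). |black|=10
Step 10: on BLACK (7,7): turn L to S, flip to white, move to (8,7). |black|=9
Step 11: on BLACK (8,7): turn L to E, flip to white, move to (8,8). |black|=8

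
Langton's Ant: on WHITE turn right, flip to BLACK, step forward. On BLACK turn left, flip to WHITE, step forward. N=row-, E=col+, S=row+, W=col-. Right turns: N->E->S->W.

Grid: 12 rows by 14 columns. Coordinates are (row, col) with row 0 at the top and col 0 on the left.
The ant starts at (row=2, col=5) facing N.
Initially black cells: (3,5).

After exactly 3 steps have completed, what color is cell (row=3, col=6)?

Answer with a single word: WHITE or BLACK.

Answer: BLACK

Derivation:
Step 1: on WHITE (2,5): turn R to E, flip to black, move to (2,6). |black|=2
Step 2: on WHITE (2,6): turn R to S, flip to black, move to (3,6). |black|=3
Step 3: on WHITE (3,6): turn R to W, flip to black, move to (3,5). |black|=4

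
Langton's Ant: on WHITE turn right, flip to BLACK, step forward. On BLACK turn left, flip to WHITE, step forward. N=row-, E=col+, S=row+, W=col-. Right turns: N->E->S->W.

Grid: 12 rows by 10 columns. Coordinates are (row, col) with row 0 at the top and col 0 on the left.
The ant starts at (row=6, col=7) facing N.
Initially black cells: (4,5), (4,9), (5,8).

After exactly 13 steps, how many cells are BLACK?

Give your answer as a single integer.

Step 1: on WHITE (6,7): turn R to E, flip to black, move to (6,8). |black|=4
Step 2: on WHITE (6,8): turn R to S, flip to black, move to (7,8). |black|=5
Step 3: on WHITE (7,8): turn R to W, flip to black, move to (7,7). |black|=6
Step 4: on WHITE (7,7): turn R to N, flip to black, move to (6,7). |black|=7
Step 5: on BLACK (6,7): turn L to W, flip to white, move to (6,6). |black|=6
Step 6: on WHITE (6,6): turn R to N, flip to black, move to (5,6). |black|=7
Step 7: on WHITE (5,6): turn R to E, flip to black, move to (5,7). |black|=8
Step 8: on WHITE (5,7): turn R to S, flip to black, move to (6,7). |black|=9
Step 9: on WHITE (6,7): turn R to W, flip to black, move to (6,6). |black|=10
Step 10: on BLACK (6,6): turn L to S, flip to white, move to (7,6). |black|=9
Step 11: on WHITE (7,6): turn R to W, flip to black, move to (7,5). |black|=10
Step 12: on WHITE (7,5): turn R to N, flip to black, move to (6,5). |black|=11
Step 13: on WHITE (6,5): turn R to E, flip to black, move to (6,6). |black|=12

Answer: 12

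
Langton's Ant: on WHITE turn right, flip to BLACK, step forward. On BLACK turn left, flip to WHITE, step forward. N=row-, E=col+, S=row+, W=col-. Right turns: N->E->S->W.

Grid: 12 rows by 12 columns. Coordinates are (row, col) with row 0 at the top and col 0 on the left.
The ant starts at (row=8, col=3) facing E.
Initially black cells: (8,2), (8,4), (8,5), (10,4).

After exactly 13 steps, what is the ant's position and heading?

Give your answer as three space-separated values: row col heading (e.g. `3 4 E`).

Answer: 9 1 S

Derivation:
Step 1: on WHITE (8,3): turn R to S, flip to black, move to (9,3). |black|=5
Step 2: on WHITE (9,3): turn R to W, flip to black, move to (9,2). |black|=6
Step 3: on WHITE (9,2): turn R to N, flip to black, move to (8,2). |black|=7
Step 4: on BLACK (8,2): turn L to W, flip to white, move to (8,1). |black|=6
Step 5: on WHITE (8,1): turn R to N, flip to black, move to (7,1). |black|=7
Step 6: on WHITE (7,1): turn R to E, flip to black, move to (7,2). |black|=8
Step 7: on WHITE (7,2): turn R to S, flip to black, move to (8,2). |black|=9
Step 8: on WHITE (8,2): turn R to W, flip to black, move to (8,1). |black|=10
Step 9: on BLACK (8,1): turn L to S, flip to white, move to (9,1). |black|=9
Step 10: on WHITE (9,1): turn R to W, flip to black, move to (9,0). |black|=10
Step 11: on WHITE (9,0): turn R to N, flip to black, move to (8,0). |black|=11
Step 12: on WHITE (8,0): turn R to E, flip to black, move to (8,1). |black|=12
Step 13: on WHITE (8,1): turn R to S, flip to black, move to (9,1). |black|=13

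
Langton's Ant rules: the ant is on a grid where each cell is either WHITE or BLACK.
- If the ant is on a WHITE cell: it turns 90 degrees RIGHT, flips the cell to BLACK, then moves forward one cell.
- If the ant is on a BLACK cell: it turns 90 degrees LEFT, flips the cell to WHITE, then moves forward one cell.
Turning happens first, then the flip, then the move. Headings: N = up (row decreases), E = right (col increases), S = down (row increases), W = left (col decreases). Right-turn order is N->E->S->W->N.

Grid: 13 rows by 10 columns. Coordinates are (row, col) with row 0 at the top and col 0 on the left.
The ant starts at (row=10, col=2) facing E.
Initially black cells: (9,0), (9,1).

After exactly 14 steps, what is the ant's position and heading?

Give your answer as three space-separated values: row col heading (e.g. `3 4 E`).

Answer: 9 3 E

Derivation:
Step 1: on WHITE (10,2): turn R to S, flip to black, move to (11,2). |black|=3
Step 2: on WHITE (11,2): turn R to W, flip to black, move to (11,1). |black|=4
Step 3: on WHITE (11,1): turn R to N, flip to black, move to (10,1). |black|=5
Step 4: on WHITE (10,1): turn R to E, flip to black, move to (10,2). |black|=6
Step 5: on BLACK (10,2): turn L to N, flip to white, move to (9,2). |black|=5
Step 6: on WHITE (9,2): turn R to E, flip to black, move to (9,3). |black|=6
Step 7: on WHITE (9,3): turn R to S, flip to black, move to (10,3). |black|=7
Step 8: on WHITE (10,3): turn R to W, flip to black, move to (10,2). |black|=8
Step 9: on WHITE (10,2): turn R to N, flip to black, move to (9,2). |black|=9
Step 10: on BLACK (9,2): turn L to W, flip to white, move to (9,1). |black|=8
Step 11: on BLACK (9,1): turn L to S, flip to white, move to (10,1). |black|=7
Step 12: on BLACK (10,1): turn L to E, flip to white, move to (10,2). |black|=6
Step 13: on BLACK (10,2): turn L to N, flip to white, move to (9,2). |black|=5
Step 14: on WHITE (9,2): turn R to E, flip to black, move to (9,3). |black|=6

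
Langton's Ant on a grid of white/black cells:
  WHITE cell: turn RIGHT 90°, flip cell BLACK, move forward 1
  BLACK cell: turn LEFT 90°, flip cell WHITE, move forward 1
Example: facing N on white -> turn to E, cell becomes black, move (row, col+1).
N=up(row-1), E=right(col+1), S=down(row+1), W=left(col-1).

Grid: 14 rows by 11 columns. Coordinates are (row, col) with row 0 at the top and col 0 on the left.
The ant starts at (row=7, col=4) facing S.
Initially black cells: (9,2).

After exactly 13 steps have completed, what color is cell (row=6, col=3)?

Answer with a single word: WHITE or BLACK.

Answer: BLACK

Derivation:
Step 1: on WHITE (7,4): turn R to W, flip to black, move to (7,3). |black|=2
Step 2: on WHITE (7,3): turn R to N, flip to black, move to (6,3). |black|=3
Step 3: on WHITE (6,3): turn R to E, flip to black, move to (6,4). |black|=4
Step 4: on WHITE (6,4): turn R to S, flip to black, move to (7,4). |black|=5
Step 5: on BLACK (7,4): turn L to E, flip to white, move to (7,5). |black|=4
Step 6: on WHITE (7,5): turn R to S, flip to black, move to (8,5). |black|=5
Step 7: on WHITE (8,5): turn R to W, flip to black, move to (8,4). |black|=6
Step 8: on WHITE (8,4): turn R to N, flip to black, move to (7,4). |black|=7
Step 9: on WHITE (7,4): turn R to E, flip to black, move to (7,5). |black|=8
Step 10: on BLACK (7,5): turn L to N, flip to white, move to (6,5). |black|=7
Step 11: on WHITE (6,5): turn R to E, flip to black, move to (6,6). |black|=8
Step 12: on WHITE (6,6): turn R to S, flip to black, move to (7,6). |black|=9
Step 13: on WHITE (7,6): turn R to W, flip to black, move to (7,5). |black|=10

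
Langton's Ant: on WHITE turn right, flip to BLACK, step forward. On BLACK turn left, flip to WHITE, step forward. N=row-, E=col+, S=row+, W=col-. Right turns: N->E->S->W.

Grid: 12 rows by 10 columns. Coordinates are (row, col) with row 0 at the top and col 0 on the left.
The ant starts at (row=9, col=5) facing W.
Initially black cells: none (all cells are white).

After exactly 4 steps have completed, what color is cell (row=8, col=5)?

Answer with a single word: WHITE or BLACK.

Answer: BLACK

Derivation:
Step 1: on WHITE (9,5): turn R to N, flip to black, move to (8,5). |black|=1
Step 2: on WHITE (8,5): turn R to E, flip to black, move to (8,6). |black|=2
Step 3: on WHITE (8,6): turn R to S, flip to black, move to (9,6). |black|=3
Step 4: on WHITE (9,6): turn R to W, flip to black, move to (9,5). |black|=4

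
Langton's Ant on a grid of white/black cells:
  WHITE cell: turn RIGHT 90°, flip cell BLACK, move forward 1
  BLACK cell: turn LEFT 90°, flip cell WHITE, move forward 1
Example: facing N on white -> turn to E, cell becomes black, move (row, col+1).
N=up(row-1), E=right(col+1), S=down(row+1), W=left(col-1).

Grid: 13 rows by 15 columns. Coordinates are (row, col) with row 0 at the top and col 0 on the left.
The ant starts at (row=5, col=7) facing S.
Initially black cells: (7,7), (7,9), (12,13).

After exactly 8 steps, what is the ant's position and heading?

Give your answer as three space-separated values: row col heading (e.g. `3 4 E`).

Answer: 5 7 N

Derivation:
Step 1: on WHITE (5,7): turn R to W, flip to black, move to (5,6). |black|=4
Step 2: on WHITE (5,6): turn R to N, flip to black, move to (4,6). |black|=5
Step 3: on WHITE (4,6): turn R to E, flip to black, move to (4,7). |black|=6
Step 4: on WHITE (4,7): turn R to S, flip to black, move to (5,7). |black|=7
Step 5: on BLACK (5,7): turn L to E, flip to white, move to (5,8). |black|=6
Step 6: on WHITE (5,8): turn R to S, flip to black, move to (6,8). |black|=7
Step 7: on WHITE (6,8): turn R to W, flip to black, move to (6,7). |black|=8
Step 8: on WHITE (6,7): turn R to N, flip to black, move to (5,7). |black|=9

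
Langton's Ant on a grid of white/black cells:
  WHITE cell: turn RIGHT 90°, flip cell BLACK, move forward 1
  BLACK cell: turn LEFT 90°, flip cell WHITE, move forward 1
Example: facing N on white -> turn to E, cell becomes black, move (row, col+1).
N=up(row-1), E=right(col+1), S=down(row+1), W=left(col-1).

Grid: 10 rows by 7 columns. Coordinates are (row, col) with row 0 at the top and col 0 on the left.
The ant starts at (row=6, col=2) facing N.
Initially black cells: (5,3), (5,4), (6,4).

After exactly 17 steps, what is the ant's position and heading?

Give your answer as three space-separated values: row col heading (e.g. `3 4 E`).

Answer: 6 1 W

Derivation:
Step 1: on WHITE (6,2): turn R to E, flip to black, move to (6,3). |black|=4
Step 2: on WHITE (6,3): turn R to S, flip to black, move to (7,3). |black|=5
Step 3: on WHITE (7,3): turn R to W, flip to black, move to (7,2). |black|=6
Step 4: on WHITE (7,2): turn R to N, flip to black, move to (6,2). |black|=7
Step 5: on BLACK (6,2): turn L to W, flip to white, move to (6,1). |black|=6
Step 6: on WHITE (6,1): turn R to N, flip to black, move to (5,1). |black|=7
Step 7: on WHITE (5,1): turn R to E, flip to black, move to (5,2). |black|=8
Step 8: on WHITE (5,2): turn R to S, flip to black, move to (6,2). |black|=9
Step 9: on WHITE (6,2): turn R to W, flip to black, move to (6,1). |black|=10
Step 10: on BLACK (6,1): turn L to S, flip to white, move to (7,1). |black|=9
Step 11: on WHITE (7,1): turn R to W, flip to black, move to (7,0). |black|=10
Step 12: on WHITE (7,0): turn R to N, flip to black, move to (6,0). |black|=11
Step 13: on WHITE (6,0): turn R to E, flip to black, move to (6,1). |black|=12
Step 14: on WHITE (6,1): turn R to S, flip to black, move to (7,1). |black|=13
Step 15: on BLACK (7,1): turn L to E, flip to white, move to (7,2). |black|=12
Step 16: on BLACK (7,2): turn L to N, flip to white, move to (6,2). |black|=11
Step 17: on BLACK (6,2): turn L to W, flip to white, move to (6,1). |black|=10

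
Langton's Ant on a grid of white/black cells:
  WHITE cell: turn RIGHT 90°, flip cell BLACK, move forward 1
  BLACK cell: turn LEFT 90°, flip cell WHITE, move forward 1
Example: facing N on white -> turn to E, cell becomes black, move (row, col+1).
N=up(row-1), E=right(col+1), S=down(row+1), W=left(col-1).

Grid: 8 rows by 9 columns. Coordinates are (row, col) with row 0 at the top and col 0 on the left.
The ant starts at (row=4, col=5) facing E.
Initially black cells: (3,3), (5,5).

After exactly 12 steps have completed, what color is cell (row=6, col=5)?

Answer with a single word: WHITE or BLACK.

Step 1: on WHITE (4,5): turn R to S, flip to black, move to (5,5). |black|=3
Step 2: on BLACK (5,5): turn L to E, flip to white, move to (5,6). |black|=2
Step 3: on WHITE (5,6): turn R to S, flip to black, move to (6,6). |black|=3
Step 4: on WHITE (6,6): turn R to W, flip to black, move to (6,5). |black|=4
Step 5: on WHITE (6,5): turn R to N, flip to black, move to (5,5). |black|=5
Step 6: on WHITE (5,5): turn R to E, flip to black, move to (5,6). |black|=6
Step 7: on BLACK (5,6): turn L to N, flip to white, move to (4,6). |black|=5
Step 8: on WHITE (4,6): turn R to E, flip to black, move to (4,7). |black|=6
Step 9: on WHITE (4,7): turn R to S, flip to black, move to (5,7). |black|=7
Step 10: on WHITE (5,7): turn R to W, flip to black, move to (5,6). |black|=8
Step 11: on WHITE (5,6): turn R to N, flip to black, move to (4,6). |black|=9
Step 12: on BLACK (4,6): turn L to W, flip to white, move to (4,5). |black|=8

Answer: BLACK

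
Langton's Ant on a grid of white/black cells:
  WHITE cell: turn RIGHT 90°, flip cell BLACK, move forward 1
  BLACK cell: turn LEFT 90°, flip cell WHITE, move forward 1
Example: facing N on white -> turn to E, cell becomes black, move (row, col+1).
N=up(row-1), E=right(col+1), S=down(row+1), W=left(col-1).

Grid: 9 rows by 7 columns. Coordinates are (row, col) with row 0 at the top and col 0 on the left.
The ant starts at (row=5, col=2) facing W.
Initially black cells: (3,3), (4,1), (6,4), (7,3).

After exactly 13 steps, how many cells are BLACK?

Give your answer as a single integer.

Answer: 11

Derivation:
Step 1: on WHITE (5,2): turn R to N, flip to black, move to (4,2). |black|=5
Step 2: on WHITE (4,2): turn R to E, flip to black, move to (4,3). |black|=6
Step 3: on WHITE (4,3): turn R to S, flip to black, move to (5,3). |black|=7
Step 4: on WHITE (5,3): turn R to W, flip to black, move to (5,2). |black|=8
Step 5: on BLACK (5,2): turn L to S, flip to white, move to (6,2). |black|=7
Step 6: on WHITE (6,2): turn R to W, flip to black, move to (6,1). |black|=8
Step 7: on WHITE (6,1): turn R to N, flip to black, move to (5,1). |black|=9
Step 8: on WHITE (5,1): turn R to E, flip to black, move to (5,2). |black|=10
Step 9: on WHITE (5,2): turn R to S, flip to black, move to (6,2). |black|=11
Step 10: on BLACK (6,2): turn L to E, flip to white, move to (6,3). |black|=10
Step 11: on WHITE (6,3): turn R to S, flip to black, move to (7,3). |black|=11
Step 12: on BLACK (7,3): turn L to E, flip to white, move to (7,4). |black|=10
Step 13: on WHITE (7,4): turn R to S, flip to black, move to (8,4). |black|=11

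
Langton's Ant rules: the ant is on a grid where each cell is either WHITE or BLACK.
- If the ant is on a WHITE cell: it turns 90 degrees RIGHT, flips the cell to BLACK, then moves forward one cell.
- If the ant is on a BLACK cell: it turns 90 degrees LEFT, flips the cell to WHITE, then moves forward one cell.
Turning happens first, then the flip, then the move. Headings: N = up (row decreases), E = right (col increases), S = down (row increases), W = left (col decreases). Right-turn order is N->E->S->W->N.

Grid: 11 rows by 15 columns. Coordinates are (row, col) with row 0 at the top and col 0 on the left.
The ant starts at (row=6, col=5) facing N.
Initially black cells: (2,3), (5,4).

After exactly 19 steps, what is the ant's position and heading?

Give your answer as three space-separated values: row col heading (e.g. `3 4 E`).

Answer: 5 3 W

Derivation:
Step 1: on WHITE (6,5): turn R to E, flip to black, move to (6,6). |black|=3
Step 2: on WHITE (6,6): turn R to S, flip to black, move to (7,6). |black|=4
Step 3: on WHITE (7,6): turn R to W, flip to black, move to (7,5). |black|=5
Step 4: on WHITE (7,5): turn R to N, flip to black, move to (6,5). |black|=6
Step 5: on BLACK (6,5): turn L to W, flip to white, move to (6,4). |black|=5
Step 6: on WHITE (6,4): turn R to N, flip to black, move to (5,4). |black|=6
Step 7: on BLACK (5,4): turn L to W, flip to white, move to (5,3). |black|=5
Step 8: on WHITE (5,3): turn R to N, flip to black, move to (4,3). |black|=6
Step 9: on WHITE (4,3): turn R to E, flip to black, move to (4,4). |black|=7
Step 10: on WHITE (4,4): turn R to S, flip to black, move to (5,4). |black|=8
Step 11: on WHITE (5,4): turn R to W, flip to black, move to (5,3). |black|=9
Step 12: on BLACK (5,3): turn L to S, flip to white, move to (6,3). |black|=8
Step 13: on WHITE (6,3): turn R to W, flip to black, move to (6,2). |black|=9
Step 14: on WHITE (6,2): turn R to N, flip to black, move to (5,2). |black|=10
Step 15: on WHITE (5,2): turn R to E, flip to black, move to (5,3). |black|=11
Step 16: on WHITE (5,3): turn R to S, flip to black, move to (6,3). |black|=12
Step 17: on BLACK (6,3): turn L to E, flip to white, move to (6,4). |black|=11
Step 18: on BLACK (6,4): turn L to N, flip to white, move to (5,4). |black|=10
Step 19: on BLACK (5,4): turn L to W, flip to white, move to (5,3). |black|=9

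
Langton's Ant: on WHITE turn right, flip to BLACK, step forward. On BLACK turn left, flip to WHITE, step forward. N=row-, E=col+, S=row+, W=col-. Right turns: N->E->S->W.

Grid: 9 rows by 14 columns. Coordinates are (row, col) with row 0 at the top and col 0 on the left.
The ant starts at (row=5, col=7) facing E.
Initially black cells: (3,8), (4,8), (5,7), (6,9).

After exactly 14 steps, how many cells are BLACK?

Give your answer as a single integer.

Step 1: on BLACK (5,7): turn L to N, flip to white, move to (4,7). |black|=3
Step 2: on WHITE (4,7): turn R to E, flip to black, move to (4,8). |black|=4
Step 3: on BLACK (4,8): turn L to N, flip to white, move to (3,8). |black|=3
Step 4: on BLACK (3,8): turn L to W, flip to white, move to (3,7). |black|=2
Step 5: on WHITE (3,7): turn R to N, flip to black, move to (2,7). |black|=3
Step 6: on WHITE (2,7): turn R to E, flip to black, move to (2,8). |black|=4
Step 7: on WHITE (2,8): turn R to S, flip to black, move to (3,8). |black|=5
Step 8: on WHITE (3,8): turn R to W, flip to black, move to (3,7). |black|=6
Step 9: on BLACK (3,7): turn L to S, flip to white, move to (4,7). |black|=5
Step 10: on BLACK (4,7): turn L to E, flip to white, move to (4,8). |black|=4
Step 11: on WHITE (4,8): turn R to S, flip to black, move to (5,8). |black|=5
Step 12: on WHITE (5,8): turn R to W, flip to black, move to (5,7). |black|=6
Step 13: on WHITE (5,7): turn R to N, flip to black, move to (4,7). |black|=7
Step 14: on WHITE (4,7): turn R to E, flip to black, move to (4,8). |black|=8

Answer: 8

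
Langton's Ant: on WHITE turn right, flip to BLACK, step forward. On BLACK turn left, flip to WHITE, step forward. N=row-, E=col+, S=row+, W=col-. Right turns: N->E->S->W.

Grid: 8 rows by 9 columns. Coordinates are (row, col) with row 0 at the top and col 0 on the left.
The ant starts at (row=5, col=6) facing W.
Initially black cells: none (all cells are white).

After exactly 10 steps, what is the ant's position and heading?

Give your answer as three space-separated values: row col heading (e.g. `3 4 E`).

Step 1: on WHITE (5,6): turn R to N, flip to black, move to (4,6). |black|=1
Step 2: on WHITE (4,6): turn R to E, flip to black, move to (4,7). |black|=2
Step 3: on WHITE (4,7): turn R to S, flip to black, move to (5,7). |black|=3
Step 4: on WHITE (5,7): turn R to W, flip to black, move to (5,6). |black|=4
Step 5: on BLACK (5,6): turn L to S, flip to white, move to (6,6). |black|=3
Step 6: on WHITE (6,6): turn R to W, flip to black, move to (6,5). |black|=4
Step 7: on WHITE (6,5): turn R to N, flip to black, move to (5,5). |black|=5
Step 8: on WHITE (5,5): turn R to E, flip to black, move to (5,6). |black|=6
Step 9: on WHITE (5,6): turn R to S, flip to black, move to (6,6). |black|=7
Step 10: on BLACK (6,6): turn L to E, flip to white, move to (6,7). |black|=6

Answer: 6 7 E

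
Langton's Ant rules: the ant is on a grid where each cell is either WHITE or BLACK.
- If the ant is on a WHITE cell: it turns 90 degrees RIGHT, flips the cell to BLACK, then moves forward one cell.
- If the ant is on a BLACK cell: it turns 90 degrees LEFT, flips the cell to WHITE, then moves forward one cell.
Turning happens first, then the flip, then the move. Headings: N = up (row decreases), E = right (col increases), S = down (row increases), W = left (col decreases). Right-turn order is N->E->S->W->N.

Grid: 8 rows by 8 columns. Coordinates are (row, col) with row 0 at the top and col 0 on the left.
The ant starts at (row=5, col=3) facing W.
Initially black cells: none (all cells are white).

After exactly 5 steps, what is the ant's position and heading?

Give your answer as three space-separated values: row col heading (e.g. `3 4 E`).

Step 1: on WHITE (5,3): turn R to N, flip to black, move to (4,3). |black|=1
Step 2: on WHITE (4,3): turn R to E, flip to black, move to (4,4). |black|=2
Step 3: on WHITE (4,4): turn R to S, flip to black, move to (5,4). |black|=3
Step 4: on WHITE (5,4): turn R to W, flip to black, move to (5,3). |black|=4
Step 5: on BLACK (5,3): turn L to S, flip to white, move to (6,3). |black|=3

Answer: 6 3 S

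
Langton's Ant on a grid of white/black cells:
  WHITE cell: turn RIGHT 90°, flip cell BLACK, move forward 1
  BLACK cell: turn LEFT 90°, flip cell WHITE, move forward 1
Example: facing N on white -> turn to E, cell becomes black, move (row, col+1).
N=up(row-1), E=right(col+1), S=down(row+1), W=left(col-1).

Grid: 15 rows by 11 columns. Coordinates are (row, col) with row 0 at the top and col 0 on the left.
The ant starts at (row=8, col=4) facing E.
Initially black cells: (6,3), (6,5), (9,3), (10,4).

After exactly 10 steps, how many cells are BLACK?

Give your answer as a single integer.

Step 1: on WHITE (8,4): turn R to S, flip to black, move to (9,4). |black|=5
Step 2: on WHITE (9,4): turn R to W, flip to black, move to (9,3). |black|=6
Step 3: on BLACK (9,3): turn L to S, flip to white, move to (10,3). |black|=5
Step 4: on WHITE (10,3): turn R to W, flip to black, move to (10,2). |black|=6
Step 5: on WHITE (10,2): turn R to N, flip to black, move to (9,2). |black|=7
Step 6: on WHITE (9,2): turn R to E, flip to black, move to (9,3). |black|=8
Step 7: on WHITE (9,3): turn R to S, flip to black, move to (10,3). |black|=9
Step 8: on BLACK (10,3): turn L to E, flip to white, move to (10,4). |black|=8
Step 9: on BLACK (10,4): turn L to N, flip to white, move to (9,4). |black|=7
Step 10: on BLACK (9,4): turn L to W, flip to white, move to (9,3). |black|=6

Answer: 6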